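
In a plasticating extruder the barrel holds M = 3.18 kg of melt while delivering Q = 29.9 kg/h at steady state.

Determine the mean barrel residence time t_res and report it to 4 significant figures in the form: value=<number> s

Q_s = Q / 3600 = 29.9 / 3600 = 0.00830556 kg/s
Mean residence time: t_res = M/Q_s = 3.18 kg / 0.00830556 kg/s = 382.876 s

value=382.9 s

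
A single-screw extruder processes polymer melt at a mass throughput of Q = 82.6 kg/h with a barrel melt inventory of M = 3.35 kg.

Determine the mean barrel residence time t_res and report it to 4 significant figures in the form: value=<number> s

value=146.0 s

Convert throughput: Q = 82.6 kg/h = 82.6/3600 = 0.0229444 kg/s
t_res = M / Q_s = 3.35 ÷ 0.0229444 = 146.005 s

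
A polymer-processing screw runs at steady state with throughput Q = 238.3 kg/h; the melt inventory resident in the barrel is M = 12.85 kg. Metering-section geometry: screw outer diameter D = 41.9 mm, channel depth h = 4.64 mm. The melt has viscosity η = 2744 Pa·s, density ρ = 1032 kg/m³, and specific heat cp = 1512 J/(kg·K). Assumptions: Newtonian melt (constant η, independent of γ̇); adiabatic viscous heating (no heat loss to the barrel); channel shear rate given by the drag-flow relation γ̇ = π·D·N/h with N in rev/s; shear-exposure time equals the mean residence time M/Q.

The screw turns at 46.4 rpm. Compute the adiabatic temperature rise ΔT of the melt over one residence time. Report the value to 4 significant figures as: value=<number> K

Throughput in SI: Q_s = 238.3 kg/h ÷ 3600 s/h = 0.0661944 kg/s
t_res = M / Q_s = 12.85 / 0.0661944 = 194.125 s
Geometry in metres: D = 41.9 mm → 0.0419 m, h = 4.64 mm → 0.00464 m; screw speed N = 46.4 rpm = 0.773333 rev/s
Shear rate: γ̇ = πDN/h = π·0.0419·0.773333/0.00464 = 21.9388 s⁻¹
Adiabatic rise: ΔT = η γ̇² t_res / (ρ cp) = 2744·(21.9388)²·194.125 / (1032·1512) = 164.308 K

value=164.3 K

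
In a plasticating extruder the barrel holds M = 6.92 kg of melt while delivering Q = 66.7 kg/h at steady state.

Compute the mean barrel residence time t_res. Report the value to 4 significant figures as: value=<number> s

value=373.5 s

Throughput in SI: Q_s = 66.7 kg/h ÷ 3600 s/h = 0.0185278 kg/s
t_res = M / Q_s = 6.92 / 0.0185278 = 373.493 s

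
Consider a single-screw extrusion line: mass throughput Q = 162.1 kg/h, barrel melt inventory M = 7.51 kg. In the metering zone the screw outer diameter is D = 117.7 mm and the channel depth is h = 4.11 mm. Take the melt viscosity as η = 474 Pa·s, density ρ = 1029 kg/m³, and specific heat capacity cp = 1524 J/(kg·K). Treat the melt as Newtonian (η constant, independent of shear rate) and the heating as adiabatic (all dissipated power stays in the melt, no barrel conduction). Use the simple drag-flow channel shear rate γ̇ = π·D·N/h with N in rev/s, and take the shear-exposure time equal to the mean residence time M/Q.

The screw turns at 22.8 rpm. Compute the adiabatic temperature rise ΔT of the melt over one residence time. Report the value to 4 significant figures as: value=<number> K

value=58.92 K

Q_s = Q / 3600 = 162.1 / 3600 = 0.0450278 kg/s
t_res = M / Q_s = 7.51 / 0.0450278 = 166.786 s
Geometry in metres: D = 117.7 mm → 0.1177 m, h = 4.11 mm → 0.00411 m; screw speed N = 22.8 rpm = 0.38 rev/s
γ̇ = π D N / h = (π)(0.1177)(0.38) / 0.00411 = 34.1876 s⁻¹
ΔT = η·γ̇²·t_res/(ρ·cp) = [474 × 34.1876² × 166.786] / [1029 × 1524] = 58.9215 K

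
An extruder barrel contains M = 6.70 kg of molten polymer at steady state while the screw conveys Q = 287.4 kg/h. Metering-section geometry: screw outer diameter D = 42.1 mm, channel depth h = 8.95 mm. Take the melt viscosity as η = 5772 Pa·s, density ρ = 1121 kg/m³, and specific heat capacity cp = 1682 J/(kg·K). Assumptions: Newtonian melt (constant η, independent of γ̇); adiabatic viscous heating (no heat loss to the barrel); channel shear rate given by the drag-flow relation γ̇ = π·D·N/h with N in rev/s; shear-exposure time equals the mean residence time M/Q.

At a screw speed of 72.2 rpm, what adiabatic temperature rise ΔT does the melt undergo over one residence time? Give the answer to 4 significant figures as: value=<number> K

value=81.24 K

Q_s = Q / 3600 = 287.4 / 3600 = 0.0798333 kg/s
Mean residence time: t_res = M/Q_s = 6.70 kg / 0.0798333 kg/s = 83.9248 s
Geometry in metres: D = 42.1 mm → 0.0421 m, h = 8.95 mm → 0.00895 m; screw speed N = 72.2 rpm = 1.20333 rev/s
γ̇ = π D N / h = (π)(0.0421)(1.20333) / 0.00895 = 17.7826 s⁻¹
ΔT = η·γ̇²·t_res / (ρ·cp) = 5772 · (17.7826)² · 83.9248 / (1121 · 1682) = 81.241 K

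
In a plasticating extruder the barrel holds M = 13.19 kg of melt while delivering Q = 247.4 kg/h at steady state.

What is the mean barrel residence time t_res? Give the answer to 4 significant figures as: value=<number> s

value=191.9 s

Throughput in SI: Q_s = 247.4 kg/h ÷ 3600 s/h = 0.0687222 kg/s
t_res = M / Q_s = 13.19 / 0.0687222 = 191.932 s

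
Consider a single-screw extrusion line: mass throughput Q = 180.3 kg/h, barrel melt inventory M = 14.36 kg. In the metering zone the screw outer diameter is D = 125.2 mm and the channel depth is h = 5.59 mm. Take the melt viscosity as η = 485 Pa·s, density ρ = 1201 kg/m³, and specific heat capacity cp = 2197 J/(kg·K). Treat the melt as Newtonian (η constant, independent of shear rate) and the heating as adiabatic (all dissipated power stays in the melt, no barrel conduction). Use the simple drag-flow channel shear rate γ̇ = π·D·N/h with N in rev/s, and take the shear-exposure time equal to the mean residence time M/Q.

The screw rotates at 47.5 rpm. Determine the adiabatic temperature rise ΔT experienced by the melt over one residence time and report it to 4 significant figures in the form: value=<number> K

value=163.5 K

Q_s = Q / 3600 = 180.3 / 3600 = 0.0500833 kg/s
t_res = M / Q_s = 14.36 / 0.0500833 = 286.722 s
D = 125.2 mm = 0.1252 m;  h = 5.59 mm = 0.00559 m;  N = 47.5 rpm / 60 = 0.791667 rev/s
γ̇ = π·D·N / h = π · 0.1252 · 0.791667 / 0.00559 = 55.7038 s⁻¹
Adiabatic rise: ΔT = η γ̇² t_res / (ρ cp) = 485·(55.7038)²·286.722 / (1201·2197) = 163.531 K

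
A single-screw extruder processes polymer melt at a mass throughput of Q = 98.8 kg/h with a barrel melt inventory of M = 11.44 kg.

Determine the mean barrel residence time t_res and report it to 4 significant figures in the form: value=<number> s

value=416.8 s

Convert throughput: Q = 98.8 kg/h = 98.8/3600 = 0.0274444 kg/s
Mean residence time: t_res = M/Q_s = 11.44 kg / 0.0274444 kg/s = 416.842 s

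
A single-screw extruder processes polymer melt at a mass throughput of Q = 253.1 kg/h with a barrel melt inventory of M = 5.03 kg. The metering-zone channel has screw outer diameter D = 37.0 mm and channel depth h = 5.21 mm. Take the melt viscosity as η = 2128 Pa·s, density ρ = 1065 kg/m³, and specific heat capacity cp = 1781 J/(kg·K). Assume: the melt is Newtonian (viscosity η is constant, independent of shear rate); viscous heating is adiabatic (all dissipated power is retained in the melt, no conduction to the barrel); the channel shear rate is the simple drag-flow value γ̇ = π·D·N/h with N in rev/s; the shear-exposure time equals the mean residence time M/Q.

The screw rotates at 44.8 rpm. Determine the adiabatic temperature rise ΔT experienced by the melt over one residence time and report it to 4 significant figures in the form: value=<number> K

Q_s = Q / 3600 = 253.1 / 3600 = 0.0703056 kg/s
t_res = M / Q_s = 5.03 / 0.0703056 = 71.5448 s
D = 37.0 mm = 0.037 m;  h = 5.21 mm = 0.00521 m;  N = 44.8 rpm / 60 = 0.746667 rev/s
Shear rate: γ̇ = πDN/h = π·0.037·0.746667/0.00521 = 16.6587 s⁻¹
ΔT = η·γ̇²·t_res / (ρ·cp) = 2128 · (16.6587)² · 71.5448 / (1065 · 1781) = 22.275 K

value=22.27 K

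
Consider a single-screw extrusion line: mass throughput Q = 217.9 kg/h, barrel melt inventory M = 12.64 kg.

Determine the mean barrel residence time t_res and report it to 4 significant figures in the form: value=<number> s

value=208.8 s

Q_s = Q / 3600 = 217.9 / 3600 = 0.0605278 kg/s
t_res = M / Q_s = 12.64 ÷ 0.0605278 = 208.83 s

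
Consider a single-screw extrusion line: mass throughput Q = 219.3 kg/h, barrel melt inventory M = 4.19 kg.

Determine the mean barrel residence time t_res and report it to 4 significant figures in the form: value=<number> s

Throughput in SI: Q_s = 219.3 kg/h ÷ 3600 s/h = 0.0609167 kg/s
t_res = M / Q_s = 4.19 / 0.0609167 = 68.7825 s

value=68.78 s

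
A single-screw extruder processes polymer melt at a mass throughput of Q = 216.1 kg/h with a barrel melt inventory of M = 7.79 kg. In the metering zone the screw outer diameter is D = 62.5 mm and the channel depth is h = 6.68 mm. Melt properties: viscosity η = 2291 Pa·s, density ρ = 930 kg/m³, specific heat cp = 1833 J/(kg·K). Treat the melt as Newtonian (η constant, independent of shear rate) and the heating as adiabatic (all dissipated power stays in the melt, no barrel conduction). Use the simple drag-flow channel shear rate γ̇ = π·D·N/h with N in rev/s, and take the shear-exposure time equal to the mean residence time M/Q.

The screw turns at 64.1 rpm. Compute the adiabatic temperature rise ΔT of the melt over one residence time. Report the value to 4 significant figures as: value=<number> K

value=172.0 K

Throughput in SI: Q_s = 216.1 kg/h ÷ 3600 s/h = 0.0600278 kg/s
t_res = M / Q_s = 7.79 ÷ 0.0600278 = 129.773 s
Convert to SI: D = 0.0625 m, h = 0.00668 m, N = 64.1/60 = 1.06833 rev/s
Shear rate: γ̇ = πDN/h = π·0.0625·1.06833/0.00668 = 31.4022 s⁻¹
ΔT = η·γ̇²·t_res/(ρ·cp) = [2291 × 31.4022² × 129.773] / [930 × 1833] = 171.983 K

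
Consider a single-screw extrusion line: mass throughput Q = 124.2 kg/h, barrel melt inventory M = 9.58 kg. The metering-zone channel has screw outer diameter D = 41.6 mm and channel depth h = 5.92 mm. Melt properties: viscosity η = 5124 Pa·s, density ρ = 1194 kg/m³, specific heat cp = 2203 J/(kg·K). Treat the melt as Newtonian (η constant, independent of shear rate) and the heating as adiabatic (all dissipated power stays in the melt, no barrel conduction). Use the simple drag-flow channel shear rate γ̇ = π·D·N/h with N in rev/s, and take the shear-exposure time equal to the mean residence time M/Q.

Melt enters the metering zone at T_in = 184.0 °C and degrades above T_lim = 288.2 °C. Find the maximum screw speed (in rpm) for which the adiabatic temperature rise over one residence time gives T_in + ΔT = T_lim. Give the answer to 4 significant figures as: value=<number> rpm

Q_s = Q / 3600 = 124.2 / 3600 = 0.0345 kg/s
t_res = M / Q_s = 9.58 ÷ 0.0345 = 277.681 s
D = 41.6 mm = 0.0416 m;  h = 5.92 mm = 0.00592 m
ΔT_a = T_lim − T_in = 288.2 − 184.0 = 104.2 K
γ̇_max² = ΔT_a·ρ·cp/(η·t_res) = 104.2·1194·2203/(5124·277.681) = 192.633 s⁻²
Take the square root: γ̇_max = √(192.633) = 13.8792 s⁻¹
N_max = γ̇_max h / (πD) = 13.8792·0.00592/(π·0.0416) = 0.628701 rev/s → ×60 = 37.722 rpm

value=37.72 rpm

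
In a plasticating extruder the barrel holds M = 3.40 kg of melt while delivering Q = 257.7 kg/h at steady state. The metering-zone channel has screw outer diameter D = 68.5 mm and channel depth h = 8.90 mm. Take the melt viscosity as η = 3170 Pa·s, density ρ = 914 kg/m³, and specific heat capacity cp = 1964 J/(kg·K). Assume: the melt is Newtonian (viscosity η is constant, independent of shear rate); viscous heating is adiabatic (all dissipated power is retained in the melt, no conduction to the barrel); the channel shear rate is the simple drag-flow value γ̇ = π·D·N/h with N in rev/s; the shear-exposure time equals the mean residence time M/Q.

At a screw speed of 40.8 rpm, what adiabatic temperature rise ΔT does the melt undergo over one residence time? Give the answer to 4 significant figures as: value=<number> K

value=22.68 K

Throughput in SI: Q_s = 257.7 kg/h ÷ 3600 s/h = 0.0715833 kg/s
t_res = M / Q_s = 3.40 ÷ 0.0715833 = 47.4971 s
D = 68.5 mm = 0.0685 m;  h = 8.90 mm = 0.0089 m;  N = 40.8 rpm / 60 = 0.68 rev/s
γ̇ = π·D·N / h = π · 0.0685 · 0.68 / 0.0089 = 16.4422 s⁻¹
Adiabatic rise: ΔT = η γ̇² t_res / (ρ cp) = 3170·(16.4422)²·47.4971 / (914·1964) = 22.6755 K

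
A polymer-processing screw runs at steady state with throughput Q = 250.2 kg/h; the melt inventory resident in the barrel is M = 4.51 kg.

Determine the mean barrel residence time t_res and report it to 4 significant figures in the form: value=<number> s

value=64.89 s

Throughput in SI: Q_s = 250.2 kg/h ÷ 3600 s/h = 0.0695 kg/s
t_res = M / Q_s = 4.51 / 0.0695 = 64.8921 s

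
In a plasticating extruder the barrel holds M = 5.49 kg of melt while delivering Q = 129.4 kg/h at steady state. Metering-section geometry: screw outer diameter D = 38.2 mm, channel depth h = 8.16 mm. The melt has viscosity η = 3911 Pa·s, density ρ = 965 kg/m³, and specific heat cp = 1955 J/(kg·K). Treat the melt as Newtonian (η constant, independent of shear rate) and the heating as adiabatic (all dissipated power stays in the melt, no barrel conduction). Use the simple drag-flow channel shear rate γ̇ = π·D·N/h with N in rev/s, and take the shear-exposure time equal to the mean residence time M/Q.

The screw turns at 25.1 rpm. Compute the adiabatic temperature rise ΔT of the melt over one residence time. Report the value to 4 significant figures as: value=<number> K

value=11.99 K

Convert throughput: Q = 129.4 kg/h = 129.4/3600 = 0.0359444 kg/s
Mean residence time: t_res = M/Q_s = 5.49 kg / 0.0359444 kg/s = 152.736 s
D = 38.2 mm = 0.0382 m;  h = 8.16 mm = 0.00816 m;  N = 25.1 rpm / 60 = 0.418333 rev/s
γ̇ = π D N / h = (π)(0.0382)(0.418333) / 0.00816 = 6.15241 s⁻¹
Adiabatic rise: ΔT = η γ̇² t_res / (ρ cp) = 3911·(6.15241)²·152.736 / (965·1955) = 11.9852 K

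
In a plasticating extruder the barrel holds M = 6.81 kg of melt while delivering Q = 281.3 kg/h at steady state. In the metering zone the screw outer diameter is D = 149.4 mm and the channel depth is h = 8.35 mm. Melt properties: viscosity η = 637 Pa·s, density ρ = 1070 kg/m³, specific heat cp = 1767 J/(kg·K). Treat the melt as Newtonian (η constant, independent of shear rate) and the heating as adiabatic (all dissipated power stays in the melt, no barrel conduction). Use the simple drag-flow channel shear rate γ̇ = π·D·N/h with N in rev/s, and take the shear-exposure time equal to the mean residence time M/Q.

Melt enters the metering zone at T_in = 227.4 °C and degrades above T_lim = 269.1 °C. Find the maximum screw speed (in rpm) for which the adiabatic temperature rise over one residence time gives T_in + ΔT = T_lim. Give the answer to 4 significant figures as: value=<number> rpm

Convert throughput: Q = 281.3 kg/h = 281.3/3600 = 0.0781389 kg/s
t_res = M / Q_s = 6.81 ÷ 0.0781389 = 87.1525 s
Convert to metres: D = 0.1494 m, h = 0.00835 m
ΔT_a = T_lim − T_in = 269.1 °C − 227.4 °C = 41.7 K
γ̇_max² = ΔT_a·ρ·cp / (η·t_res) = [41.7 × 1070 × 1767] / [637 × 87.1525] = 1420.16 s⁻²
γ̇_max = √1420.16 = 37.685 s⁻¹
N_max = γ̇_max h / (πD) = 37.685·0.00835/(π·0.1494) = 0.670432 rev/s → ×60 = 40.2259 rpm

value=40.23 rpm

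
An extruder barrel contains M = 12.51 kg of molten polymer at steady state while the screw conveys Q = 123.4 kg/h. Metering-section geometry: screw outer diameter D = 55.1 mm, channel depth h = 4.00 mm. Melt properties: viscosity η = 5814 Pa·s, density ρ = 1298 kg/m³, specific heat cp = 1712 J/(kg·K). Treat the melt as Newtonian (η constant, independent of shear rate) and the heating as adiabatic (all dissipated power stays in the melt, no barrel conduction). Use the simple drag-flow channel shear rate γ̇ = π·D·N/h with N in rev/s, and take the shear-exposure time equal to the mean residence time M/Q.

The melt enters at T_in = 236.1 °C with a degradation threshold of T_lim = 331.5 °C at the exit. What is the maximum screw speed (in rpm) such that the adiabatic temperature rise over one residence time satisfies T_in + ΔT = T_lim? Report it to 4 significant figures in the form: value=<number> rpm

Q_s = Q / 3600 = 123.4 / 3600 = 0.0342778 kg/s
t_res = M / Q_s = 12.51 ÷ 0.0342778 = 364.959 s
Geometry in SI: D = 55.1 mm → 0.0551 m, h = 4.00 mm → 0.004 m
ΔT_a = T_lim − T_in = 331.5 − 236.1 = 95.4 K
Invert ΔT = ηγ̇²t_res/(ρcp) for γ̇: γ̇_max² = ΔT_a ρ cp / (η t_res) = 95.4·1298·1712 / (5814·364.959) = 99.9096 s⁻²
γ̇_max = sqrt(99.9096) = 9.99548 s⁻¹
Solve γ̇ = πDN/h for N: N_max = γ̇_max·h/(π·D) = 9.99548 × 0.004 / (π × 0.0551) = 0.230973 rev/s = 13.8584 rpm

value=13.86 rpm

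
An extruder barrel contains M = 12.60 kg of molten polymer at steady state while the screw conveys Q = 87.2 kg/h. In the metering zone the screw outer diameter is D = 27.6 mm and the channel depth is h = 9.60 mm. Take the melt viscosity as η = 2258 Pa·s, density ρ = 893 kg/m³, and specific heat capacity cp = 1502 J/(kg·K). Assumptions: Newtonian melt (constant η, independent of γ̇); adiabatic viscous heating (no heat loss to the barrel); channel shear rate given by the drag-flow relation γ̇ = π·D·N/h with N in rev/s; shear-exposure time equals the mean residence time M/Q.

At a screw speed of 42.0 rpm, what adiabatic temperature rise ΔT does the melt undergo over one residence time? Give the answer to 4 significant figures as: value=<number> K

value=35.01 K

Throughput in SI: Q_s = 87.2 kg/h ÷ 3600 s/h = 0.0242222 kg/s
t_res = M / Q_s = 12.60 / 0.0242222 = 520.183 s
Geometry in metres: D = 27.6 mm → 0.0276 m, h = 9.60 mm → 0.0096 m; screw speed N = 42.0 rpm = 0.7 rev/s
γ̇ = π·D·N / h = π · 0.0276 · 0.7 / 0.0096 = 6.32246 s⁻¹
ΔT = η·γ̇²·t_res/(ρ·cp) = [2258 × 6.32246² × 520.183] / [893 × 1502] = 35.005 K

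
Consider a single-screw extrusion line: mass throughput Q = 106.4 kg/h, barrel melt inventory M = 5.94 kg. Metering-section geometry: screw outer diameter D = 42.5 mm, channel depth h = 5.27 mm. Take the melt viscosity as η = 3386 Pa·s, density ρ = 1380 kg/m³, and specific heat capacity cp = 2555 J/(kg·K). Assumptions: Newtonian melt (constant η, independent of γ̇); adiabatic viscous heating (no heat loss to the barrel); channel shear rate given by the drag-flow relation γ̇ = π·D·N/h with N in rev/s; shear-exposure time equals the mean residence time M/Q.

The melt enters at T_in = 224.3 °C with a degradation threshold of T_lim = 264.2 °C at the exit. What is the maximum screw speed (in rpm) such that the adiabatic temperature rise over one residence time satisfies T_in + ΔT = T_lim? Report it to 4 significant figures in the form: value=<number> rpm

value=34.05 rpm

Q_s = Q / 3600 = 106.4 / 3600 = 0.0295556 kg/s
Mean residence time: t_res = M/Q_s = 5.94 kg / 0.0295556 kg/s = 200.977 s
Geometry in SI: D = 42.5 mm → 0.0425 m, h = 5.27 mm → 0.00527 m
ΔT_a = T_lim − T_in = 264.2 − 224.3 = 39.9 K
γ̇_max² = ΔT_a·ρ·cp / (η·t_res) = [39.9 × 1380 × 2555] / [3386 × 200.977] = 206.732 s⁻²
γ̇_max = sqrt(206.732) = 14.3782 s⁻¹
Solve γ̇ = πDN/h for N: N_max = γ̇_max·h/(π·D) = 14.3782 × 0.00527 / (π × 0.0425) = 0.567513 rev/s = 34.0508 rpm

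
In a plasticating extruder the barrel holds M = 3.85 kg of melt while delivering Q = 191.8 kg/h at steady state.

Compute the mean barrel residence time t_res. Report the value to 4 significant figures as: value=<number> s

value=72.26 s

Q_s = Q / 3600 = 191.8 / 3600 = 0.0532778 kg/s
t_res = M / Q_s = 3.85 ÷ 0.0532778 = 72.2628 s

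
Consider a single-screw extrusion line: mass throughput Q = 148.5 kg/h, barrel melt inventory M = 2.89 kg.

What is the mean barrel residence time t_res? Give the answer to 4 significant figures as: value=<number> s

Throughput in SI: Q_s = 148.5 kg/h ÷ 3600 s/h = 0.04125 kg/s
Mean residence time: t_res = M/Q_s = 2.89 kg / 0.04125 kg/s = 70.0606 s

value=70.06 s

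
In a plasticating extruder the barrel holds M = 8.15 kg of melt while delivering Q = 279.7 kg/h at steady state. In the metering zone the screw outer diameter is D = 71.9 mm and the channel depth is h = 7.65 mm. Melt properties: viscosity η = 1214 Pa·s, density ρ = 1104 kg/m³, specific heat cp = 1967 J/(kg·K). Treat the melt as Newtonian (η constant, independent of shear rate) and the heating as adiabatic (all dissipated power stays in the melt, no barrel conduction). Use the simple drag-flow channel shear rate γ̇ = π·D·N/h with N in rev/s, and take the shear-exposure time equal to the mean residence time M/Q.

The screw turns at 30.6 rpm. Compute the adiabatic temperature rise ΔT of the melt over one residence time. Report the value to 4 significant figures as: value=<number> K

Q_s = Q / 3600 = 279.7 / 3600 = 0.0776944 kg/s
t_res = M / Q_s = 8.15 ÷ 0.0776944 = 104.898 s
D = 71.9 mm = 0.0719 m;  h = 7.65 mm = 0.00765 m;  N = 30.6 rpm / 60 = 0.51 rev/s
γ̇ = π·D·N / h = π · 0.0719 · 0.51 / 0.00765 = 15.0587 s⁻¹
ΔT = η·γ̇²·t_res / (ρ·cp) = 1214 · (15.0587)² · 104.898 / (1104 · 1967) = 13.298 K

value=13.30 K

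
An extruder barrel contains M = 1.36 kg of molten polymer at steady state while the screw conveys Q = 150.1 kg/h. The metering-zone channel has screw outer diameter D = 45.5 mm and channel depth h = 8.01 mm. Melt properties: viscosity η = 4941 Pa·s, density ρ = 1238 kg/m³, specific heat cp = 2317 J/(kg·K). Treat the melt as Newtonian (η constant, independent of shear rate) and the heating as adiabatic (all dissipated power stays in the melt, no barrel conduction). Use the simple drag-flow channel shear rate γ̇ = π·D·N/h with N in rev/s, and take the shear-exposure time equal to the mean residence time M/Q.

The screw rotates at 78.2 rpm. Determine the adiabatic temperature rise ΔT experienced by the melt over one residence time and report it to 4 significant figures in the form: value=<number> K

Q_s = Q / 3600 = 150.1 / 3600 = 0.0416944 kg/s
t_res = M / Q_s = 1.36 / 0.0416944 = 32.6183 s
Convert to SI: D = 0.0455 m, h = 0.00801 m, N = 78.2/60 = 1.30333 rev/s
γ̇ = π D N / h = (π)(0.0455)(1.30333) / 0.00801 = 23.2586 s⁻¹
ΔT = η·γ̇²·t_res / (ρ·cp) = 4941 · (23.2586)² · 32.6183 / (1238 · 2317) = 30.3947 K

value=30.39 K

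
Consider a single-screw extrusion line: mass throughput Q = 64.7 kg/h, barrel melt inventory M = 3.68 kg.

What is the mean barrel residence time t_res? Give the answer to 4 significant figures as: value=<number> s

Convert throughput: Q = 64.7 kg/h = 64.7/3600 = 0.0179722 kg/s
t_res = M / Q_s = 3.68 / 0.0179722 = 204.76 s

value=204.8 s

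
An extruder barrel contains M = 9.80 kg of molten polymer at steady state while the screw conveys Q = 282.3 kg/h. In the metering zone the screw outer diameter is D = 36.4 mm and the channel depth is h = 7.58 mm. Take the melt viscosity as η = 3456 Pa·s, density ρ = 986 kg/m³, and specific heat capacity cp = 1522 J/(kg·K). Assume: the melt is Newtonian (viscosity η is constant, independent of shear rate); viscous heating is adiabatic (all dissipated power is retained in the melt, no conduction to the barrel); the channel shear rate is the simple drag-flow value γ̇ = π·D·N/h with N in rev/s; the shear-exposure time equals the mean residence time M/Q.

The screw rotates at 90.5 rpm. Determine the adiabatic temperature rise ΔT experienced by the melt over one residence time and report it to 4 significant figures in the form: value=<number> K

value=149.0 K

Throughput in SI: Q_s = 282.3 kg/h ÷ 3600 s/h = 0.0784167 kg/s
t_res = M / Q_s = 9.80 ÷ 0.0784167 = 124.973 s
D = 36.4 mm = 0.0364 m;  h = 7.58 mm = 0.00758 m;  N = 90.5 rpm / 60 = 1.50833 rev/s
Shear rate: γ̇ = πDN/h = π·0.0364·1.50833/0.00758 = 22.7551 s⁻¹
Adiabatic rise: ΔT = η γ̇² t_res / (ρ cp) = 3456·(22.7551)²·124.973 / (986·1522) = 149.025 K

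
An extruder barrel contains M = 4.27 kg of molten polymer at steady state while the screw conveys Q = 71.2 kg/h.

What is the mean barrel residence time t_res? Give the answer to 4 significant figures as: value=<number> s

value=215.9 s

Q_s = Q / 3600 = 71.2 / 3600 = 0.0197778 kg/s
t_res = M / Q_s = 4.27 ÷ 0.0197778 = 215.899 s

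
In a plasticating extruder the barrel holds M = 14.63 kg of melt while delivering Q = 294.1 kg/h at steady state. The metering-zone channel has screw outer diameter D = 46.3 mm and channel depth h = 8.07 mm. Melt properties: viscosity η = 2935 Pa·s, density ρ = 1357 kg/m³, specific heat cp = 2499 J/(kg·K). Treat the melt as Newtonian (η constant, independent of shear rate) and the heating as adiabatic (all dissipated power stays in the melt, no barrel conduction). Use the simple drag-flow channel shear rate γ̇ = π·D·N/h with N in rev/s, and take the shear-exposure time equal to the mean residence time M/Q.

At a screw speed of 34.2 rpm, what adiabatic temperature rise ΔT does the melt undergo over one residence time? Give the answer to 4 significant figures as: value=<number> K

Throughput in SI: Q_s = 294.1 kg/h ÷ 3600 s/h = 0.0816944 kg/s
Mean residence time: t_res = M/Q_s = 14.63 kg / 0.0816944 kg/s = 179.082 s
Geometry in metres: D = 46.3 mm → 0.0463 m, h = 8.07 mm → 0.00807 m; screw speed N = 34.2 rpm = 0.57 rev/s
γ̇ = π·D·N / h = π · 0.0463 · 0.57 / 0.00807 = 10.2738 s⁻¹
Adiabatic rise: ΔT = η γ̇² t_res / (ρ cp) = 2935·(10.2738)²·179.082 / (1357·2499) = 16.3598 K

value=16.36 K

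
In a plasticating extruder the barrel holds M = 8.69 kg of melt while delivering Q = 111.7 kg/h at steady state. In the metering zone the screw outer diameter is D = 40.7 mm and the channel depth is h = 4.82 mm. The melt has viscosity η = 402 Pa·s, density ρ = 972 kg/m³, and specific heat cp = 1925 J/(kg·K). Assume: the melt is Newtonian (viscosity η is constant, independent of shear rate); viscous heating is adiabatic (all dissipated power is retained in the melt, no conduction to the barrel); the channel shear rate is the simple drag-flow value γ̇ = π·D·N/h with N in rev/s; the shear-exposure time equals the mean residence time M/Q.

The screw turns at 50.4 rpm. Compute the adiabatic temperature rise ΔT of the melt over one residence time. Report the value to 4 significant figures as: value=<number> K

value=29.88 K

Q_s = Q / 3600 = 111.7 / 3600 = 0.0310278 kg/s
Mean residence time: t_res = M/Q_s = 8.69 kg / 0.0310278 kg/s = 280.072 s
D = 40.7 mm = 0.0407 m;  h = 4.82 mm = 0.00482 m;  N = 50.4 rpm / 60 = 0.84 rev/s
γ̇ = π D N / h = (π)(0.0407)(0.84) / 0.00482 = 22.2831 s⁻¹
ΔT = η·γ̇²·t_res / (ρ·cp) = 402 · (22.2831)² · 280.072 / (972 · 1925) = 29.878 K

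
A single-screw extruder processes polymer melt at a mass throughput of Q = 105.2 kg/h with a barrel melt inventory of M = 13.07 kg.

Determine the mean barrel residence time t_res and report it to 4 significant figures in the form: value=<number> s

Throughput in SI: Q_s = 105.2 kg/h ÷ 3600 s/h = 0.0292222 kg/s
t_res = M / Q_s = 13.07 / 0.0292222 = 447.262 s

value=447.3 s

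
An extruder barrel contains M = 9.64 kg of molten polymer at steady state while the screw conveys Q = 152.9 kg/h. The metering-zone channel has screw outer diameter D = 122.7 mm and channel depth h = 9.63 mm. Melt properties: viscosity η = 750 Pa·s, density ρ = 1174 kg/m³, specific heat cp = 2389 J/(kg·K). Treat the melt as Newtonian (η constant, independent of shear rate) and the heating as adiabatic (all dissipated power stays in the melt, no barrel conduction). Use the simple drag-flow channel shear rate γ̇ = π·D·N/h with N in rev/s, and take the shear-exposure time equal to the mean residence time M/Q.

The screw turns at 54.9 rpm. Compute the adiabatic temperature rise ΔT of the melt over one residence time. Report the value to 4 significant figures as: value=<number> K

Q_s = Q / 3600 = 152.9 / 3600 = 0.0424722 kg/s
Mean residence time: t_res = M/Q_s = 9.64 kg / 0.0424722 kg/s = 226.972 s
D = 122.7 mm = 0.1227 m;  h = 9.63 mm = 0.00963 m;  N = 54.9 rpm / 60 = 0.915 rev/s
γ̇ = π D N / h = (π)(0.1227)(0.915) / 0.00963 = 36.626 s⁻¹
ΔT = η·γ̇²·t_res/(ρ·cp) = [750 × 36.626² × 226.972] / [1174 × 2389] = 81.4193 K

value=81.42 K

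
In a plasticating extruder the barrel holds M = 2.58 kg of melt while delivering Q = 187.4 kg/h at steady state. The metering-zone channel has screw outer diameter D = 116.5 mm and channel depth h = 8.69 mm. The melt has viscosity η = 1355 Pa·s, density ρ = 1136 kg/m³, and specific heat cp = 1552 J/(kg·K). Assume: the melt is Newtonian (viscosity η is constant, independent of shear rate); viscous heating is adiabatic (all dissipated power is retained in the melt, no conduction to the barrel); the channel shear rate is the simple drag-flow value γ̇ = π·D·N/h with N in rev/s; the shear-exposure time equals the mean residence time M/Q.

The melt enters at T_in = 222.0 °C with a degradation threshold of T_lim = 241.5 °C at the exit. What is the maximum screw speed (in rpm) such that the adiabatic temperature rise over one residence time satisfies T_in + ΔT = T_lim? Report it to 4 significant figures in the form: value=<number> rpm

value=32.23 rpm

Q_s = Q / 3600 = 187.4 / 3600 = 0.0520556 kg/s
Mean residence time: t_res = M/Q_s = 2.58 kg / 0.0520556 kg/s = 49.5624 s
Convert to metres: D = 0.1165 m, h = 0.00869 m
ΔT_a = T_lim − T_in = 241.5 − 222.0 = 19.5 K
γ̇_max² = ΔT_a·ρ·cp / (η·t_res) = [19.5 × 1136 × 1552] / [1355 × 49.5624] = 511.933 s⁻²
γ̇_max = √511.933 = 22.6259 s⁻¹
Solve γ̇ = πDN/h for N: N_max = γ̇_max·h/(π·D) = 22.6259 × 0.00869 / (π × 0.1165) = 0.537218 rev/s = 32.2331 rpm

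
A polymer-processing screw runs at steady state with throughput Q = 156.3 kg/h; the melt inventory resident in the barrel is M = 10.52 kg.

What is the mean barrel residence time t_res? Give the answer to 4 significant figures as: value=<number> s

value=242.3 s

Throughput in SI: Q_s = 156.3 kg/h ÷ 3600 s/h = 0.0434167 kg/s
t_res = M / Q_s = 10.52 / 0.0434167 = 242.303 s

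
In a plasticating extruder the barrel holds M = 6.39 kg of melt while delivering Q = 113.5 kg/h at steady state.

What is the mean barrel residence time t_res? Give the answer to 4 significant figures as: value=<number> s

value=202.7 s

Q_s = Q / 3600 = 113.5 / 3600 = 0.0315278 kg/s
t_res = M / Q_s = 6.39 ÷ 0.0315278 = 202.678 s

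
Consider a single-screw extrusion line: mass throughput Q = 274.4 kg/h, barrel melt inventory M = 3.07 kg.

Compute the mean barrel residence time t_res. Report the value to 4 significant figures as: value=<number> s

Throughput in SI: Q_s = 274.4 kg/h ÷ 3600 s/h = 0.0762222 kg/s
t_res = M / Q_s = 3.07 ÷ 0.0762222 = 40.277 s

value=40.28 s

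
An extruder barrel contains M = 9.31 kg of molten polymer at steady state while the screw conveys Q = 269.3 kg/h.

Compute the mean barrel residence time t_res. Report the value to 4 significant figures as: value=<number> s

Convert throughput: Q = 269.3 kg/h = 269.3/3600 = 0.0748056 kg/s
t_res = M / Q_s = 9.31 / 0.0748056 = 124.456 s

value=124.5 s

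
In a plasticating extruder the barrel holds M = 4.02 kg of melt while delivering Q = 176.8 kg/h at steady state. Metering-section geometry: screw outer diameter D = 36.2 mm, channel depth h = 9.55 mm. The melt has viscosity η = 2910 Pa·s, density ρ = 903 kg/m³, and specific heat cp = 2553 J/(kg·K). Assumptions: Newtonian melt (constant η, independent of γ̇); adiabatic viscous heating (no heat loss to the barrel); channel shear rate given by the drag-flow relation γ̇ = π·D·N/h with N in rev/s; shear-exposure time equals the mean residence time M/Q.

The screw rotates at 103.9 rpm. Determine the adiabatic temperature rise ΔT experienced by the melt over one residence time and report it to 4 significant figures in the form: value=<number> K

Throughput in SI: Q_s = 176.8 kg/h ÷ 3600 s/h = 0.0491111 kg/s
t_res = M / Q_s = 4.02 / 0.0491111 = 81.8552 s
Convert to SI: D = 0.0362 m, h = 0.00955 m, N = 103.9/60 = 1.73167 rev/s
γ̇ = π·D·N / h = π · 0.0362 · 1.73167 / 0.00955 = 20.6215 s⁻¹
ΔT = η·γ̇²·t_res/(ρ·cp) = [2910 × 20.6215² × 81.8552] / [903 × 2553] = 43.9379 K

value=43.94 K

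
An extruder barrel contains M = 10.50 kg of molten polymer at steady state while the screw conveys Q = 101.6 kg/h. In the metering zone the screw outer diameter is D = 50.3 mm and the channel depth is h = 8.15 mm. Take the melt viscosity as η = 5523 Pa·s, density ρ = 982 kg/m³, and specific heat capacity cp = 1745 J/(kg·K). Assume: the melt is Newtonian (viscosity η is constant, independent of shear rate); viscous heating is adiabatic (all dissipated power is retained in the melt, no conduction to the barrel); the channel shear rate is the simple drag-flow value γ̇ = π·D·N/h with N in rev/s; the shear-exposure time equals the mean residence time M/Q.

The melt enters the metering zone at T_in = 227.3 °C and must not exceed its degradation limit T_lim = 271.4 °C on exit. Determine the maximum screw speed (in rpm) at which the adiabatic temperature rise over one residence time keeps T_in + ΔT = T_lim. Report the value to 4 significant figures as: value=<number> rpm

value=18.77 rpm

Convert throughput: Q = 101.6 kg/h = 101.6/3600 = 0.0282222 kg/s
Mean residence time: t_res = M/Q_s = 10.50 kg / 0.0282222 kg/s = 372.047 s
Geometry in SI: D = 50.3 mm → 0.0503 m, h = 8.15 mm → 0.00815 m
ΔT_a = T_lim − T_in = 271.4 °C − 227.3 °C = 44.1 K
γ̇_max² = ΔT_a·ρ·cp / (η·t_res) = [44.1 × 982 × 1745] / [5523 × 372.047] = 36.7767 s⁻²
γ̇_max = √36.7767 = 6.06438 s⁻¹
N_max = γ̇_max·h / (π·D) = 6.06438 · 0.00815 / (π · 0.0503) = 0.312771 rev/s = 18.7662 rpm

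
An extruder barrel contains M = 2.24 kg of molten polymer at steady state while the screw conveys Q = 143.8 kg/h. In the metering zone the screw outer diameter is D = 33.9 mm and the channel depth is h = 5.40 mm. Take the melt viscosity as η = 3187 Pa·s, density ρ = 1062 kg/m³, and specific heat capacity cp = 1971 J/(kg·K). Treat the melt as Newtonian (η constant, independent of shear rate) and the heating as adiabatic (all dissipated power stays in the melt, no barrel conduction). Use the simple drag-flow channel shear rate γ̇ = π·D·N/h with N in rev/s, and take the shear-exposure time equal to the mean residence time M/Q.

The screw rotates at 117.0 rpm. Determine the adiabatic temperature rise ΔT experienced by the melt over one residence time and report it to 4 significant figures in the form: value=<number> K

Throughput in SI: Q_s = 143.8 kg/h ÷ 3600 s/h = 0.0399444 kg/s
t_res = M / Q_s = 2.24 ÷ 0.0399444 = 56.0779 s
D = 33.9 mm = 0.0339 m;  h = 5.40 mm = 0.0054 m;  N = 117.0 rpm / 60 = 1.95 rev/s
γ̇ = π D N / h = (π)(0.0339)(1.95) / 0.0054 = 38.4583 s⁻¹
Adiabatic rise: ΔT = η γ̇² t_res / (ρ cp) = 3187·(38.4583)²·56.0779 / (1062·1971) = 126.283 K

value=126.3 K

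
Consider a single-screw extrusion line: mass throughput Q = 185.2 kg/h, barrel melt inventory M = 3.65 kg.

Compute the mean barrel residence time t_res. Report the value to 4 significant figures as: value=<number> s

value=70.95 s

Convert throughput: Q = 185.2 kg/h = 185.2/3600 = 0.0514444 kg/s
Mean residence time: t_res = M/Q_s = 3.65 kg / 0.0514444 kg/s = 70.9503 s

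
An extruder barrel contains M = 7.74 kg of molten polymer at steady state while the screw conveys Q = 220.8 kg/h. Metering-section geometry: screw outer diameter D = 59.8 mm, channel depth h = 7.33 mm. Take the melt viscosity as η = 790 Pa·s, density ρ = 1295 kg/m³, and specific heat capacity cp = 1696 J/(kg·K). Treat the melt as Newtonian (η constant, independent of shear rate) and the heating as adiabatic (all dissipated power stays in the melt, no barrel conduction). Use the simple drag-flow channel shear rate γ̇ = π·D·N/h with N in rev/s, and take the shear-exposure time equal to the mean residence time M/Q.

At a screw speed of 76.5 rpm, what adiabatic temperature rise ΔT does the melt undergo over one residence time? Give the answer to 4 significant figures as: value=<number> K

value=48.47 K

Q_s = Q / 3600 = 220.8 / 3600 = 0.0613333 kg/s
t_res = M / Q_s = 7.74 / 0.0613333 = 126.196 s
D = 59.8 mm = 0.0598 m;  h = 7.33 mm = 0.00733 m;  N = 76.5 rpm / 60 = 1.275 rev/s
γ̇ = π D N / h = (π)(0.0598)(1.275) / 0.00733 = 32.6781 s⁻¹
Adiabatic rise: ΔT = η γ̇² t_res / (ρ cp) = 790·(32.6781)²·126.196 / (1295·1696) = 48.4719 K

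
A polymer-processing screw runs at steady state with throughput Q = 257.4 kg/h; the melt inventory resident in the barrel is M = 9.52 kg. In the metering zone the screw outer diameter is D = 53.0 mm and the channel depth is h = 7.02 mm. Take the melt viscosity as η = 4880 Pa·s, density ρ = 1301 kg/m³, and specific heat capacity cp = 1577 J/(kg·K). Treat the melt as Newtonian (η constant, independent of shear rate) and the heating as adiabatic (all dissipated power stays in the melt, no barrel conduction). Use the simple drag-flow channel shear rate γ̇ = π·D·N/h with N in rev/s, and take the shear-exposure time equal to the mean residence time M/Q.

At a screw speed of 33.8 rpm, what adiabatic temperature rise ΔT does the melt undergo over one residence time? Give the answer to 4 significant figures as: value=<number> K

value=56.54 K

Q_s = Q / 3600 = 257.4 / 3600 = 0.0715 kg/s
t_res = M / Q_s = 9.52 ÷ 0.0715 = 133.147 s
Geometry in metres: D = 53.0 mm → 0.053 m, h = 7.02 mm → 0.00702 m; screw speed N = 33.8 rpm = 0.563333 rev/s
γ̇ = π·D·N / h = π · 0.053 · 0.563333 / 0.00702 = 13.3615 s⁻¹
Adiabatic rise: ΔT = η γ̇² t_res / (ρ cp) = 4880·(13.3615)²·133.147 / (1301·1577) = 56.5392 K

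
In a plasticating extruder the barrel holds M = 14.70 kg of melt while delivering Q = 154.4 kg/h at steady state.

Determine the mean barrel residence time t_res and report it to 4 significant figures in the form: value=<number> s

Convert throughput: Q = 154.4 kg/h = 154.4/3600 = 0.0428889 kg/s
Mean residence time: t_res = M/Q_s = 14.70 kg / 0.0428889 kg/s = 342.746 s

value=342.7 s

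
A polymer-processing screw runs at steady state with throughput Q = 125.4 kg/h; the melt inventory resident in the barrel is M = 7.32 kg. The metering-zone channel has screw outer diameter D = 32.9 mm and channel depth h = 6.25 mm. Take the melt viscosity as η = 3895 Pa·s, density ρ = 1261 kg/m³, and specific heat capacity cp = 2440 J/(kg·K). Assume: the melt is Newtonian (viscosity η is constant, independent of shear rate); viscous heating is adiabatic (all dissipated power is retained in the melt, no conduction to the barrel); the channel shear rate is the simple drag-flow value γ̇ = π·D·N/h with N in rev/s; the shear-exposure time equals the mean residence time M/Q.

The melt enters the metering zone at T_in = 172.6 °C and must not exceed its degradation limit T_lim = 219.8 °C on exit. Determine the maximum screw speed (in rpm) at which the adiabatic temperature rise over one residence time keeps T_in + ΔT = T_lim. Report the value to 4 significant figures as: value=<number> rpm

value=48.33 rpm

Q_s = Q / 3600 = 125.4 / 3600 = 0.0348333 kg/s
t_res = M / Q_s = 7.32 ÷ 0.0348333 = 210.144 s
D = 32.9 mm = 0.0329 m;  h = 6.25 mm = 0.00625 m
ΔT_a = T_lim − T_in = 219.8 − 172.6 = 47.2 K
γ̇_max² = ΔT_a·ρ·cp / (η·t_res) = [47.2 × 1261 × 2440] / [3895 × 210.144] = 177.429 s⁻²
γ̇_max = sqrt(177.429) = 13.3202 s⁻¹
Solve γ̇ = πDN/h for N: N_max = γ̇_max·h/(π·D) = 13.3202 × 0.00625 / (π × 0.0329) = 0.805464 rev/s = 48.3278 rpm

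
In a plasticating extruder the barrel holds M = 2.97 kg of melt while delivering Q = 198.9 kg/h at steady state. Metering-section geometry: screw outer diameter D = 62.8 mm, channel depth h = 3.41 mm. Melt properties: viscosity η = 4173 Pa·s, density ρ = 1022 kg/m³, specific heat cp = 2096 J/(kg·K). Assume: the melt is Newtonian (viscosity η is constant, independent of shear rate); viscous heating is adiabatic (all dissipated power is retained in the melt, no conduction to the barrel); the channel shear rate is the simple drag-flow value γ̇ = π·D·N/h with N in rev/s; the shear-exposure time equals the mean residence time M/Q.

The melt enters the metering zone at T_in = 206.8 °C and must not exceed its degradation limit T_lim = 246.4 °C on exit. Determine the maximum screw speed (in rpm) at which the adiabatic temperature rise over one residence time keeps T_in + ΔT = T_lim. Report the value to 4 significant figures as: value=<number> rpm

value=20.17 rpm

Convert throughput: Q = 198.9 kg/h = 198.9/3600 = 0.05525 kg/s
Mean residence time: t_res = M/Q_s = 2.97 kg / 0.05525 kg/s = 53.7557 s
Convert to metres: D = 0.0628 m, h = 0.00341 m
Allowable rise: ΔT_a = T_lim − T_in = 246.4 − 206.8 = 39.6 K
γ̇_max² = ΔT_a·ρ·cp/(η·t_res) = 39.6·1022·2096/(4173·53.7557) = 378.151 s⁻²
Take the square root: γ̇_max = √(378.151) = 19.4461 s⁻¹
N_max = γ̇_max h / (πD) = 19.4461·0.00341/(π·0.0628) = 0.336107 rev/s → ×60 = 20.1664 rpm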